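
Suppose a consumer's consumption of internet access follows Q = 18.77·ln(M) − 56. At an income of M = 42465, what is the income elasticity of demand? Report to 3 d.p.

0.130

At M = 42465: Q = 144.021.
dQ/dM = 18.77/M = 0.000442011 at this income.
η = (dQ/dM)·(M/Q) = 0.000442011 × (42465/144.021) = 0.130.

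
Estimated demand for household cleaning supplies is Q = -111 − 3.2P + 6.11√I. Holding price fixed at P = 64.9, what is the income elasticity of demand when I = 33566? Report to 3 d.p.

0.699

At P = 64.9, I = 33566: Q = 800.735.
Holding P constant, ∂Q/∂I = 6.11/(2√I) = 0.0166748.
η_I = (∂Q/∂I)·(I/Q) = 0.0166748 × (33566/800.735) = 0.699.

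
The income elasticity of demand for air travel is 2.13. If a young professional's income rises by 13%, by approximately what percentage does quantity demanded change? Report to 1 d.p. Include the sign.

27.7%

%ΔQ ≈ η × %ΔI = 2.13 × 13% = 27.7%.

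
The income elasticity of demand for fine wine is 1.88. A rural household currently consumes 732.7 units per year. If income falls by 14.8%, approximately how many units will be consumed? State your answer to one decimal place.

528.8

%ΔQ ≈ η × %ΔI = 1.88 × (-14.8%) = -27.824%.
New Q ≈ 732.7 × (1 − 0.27824) = 528.8.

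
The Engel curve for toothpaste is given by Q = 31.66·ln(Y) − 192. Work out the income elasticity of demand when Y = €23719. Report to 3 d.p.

0.249

At Y = 23719: Q = 126.944.
dQ/dY = 31.66/Y = 0.00133479 at this income.
η = (dQ/dY)·(Y/Q) = 0.00133479 × (23719/126.944) = 0.249.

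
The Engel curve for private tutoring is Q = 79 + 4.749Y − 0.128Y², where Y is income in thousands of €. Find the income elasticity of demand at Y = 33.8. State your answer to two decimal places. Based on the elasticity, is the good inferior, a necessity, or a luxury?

-1.41 (inferior good)

At Y = 33.8: Q = 93.2839.
dQ/dY = 4.749 − 0.256Y = -3.90380.
η = (dQ/dY)·(Y/Q) = -3.90380 × (33.8/93.2839) = -1.41.
η < 0 ⇒ inferior good.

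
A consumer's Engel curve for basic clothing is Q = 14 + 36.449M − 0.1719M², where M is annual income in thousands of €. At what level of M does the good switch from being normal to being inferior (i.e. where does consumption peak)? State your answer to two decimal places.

106.02

dQ/dM = 36.449 − 0.3438M.
The good is inferior where dQ/dM < 0. Setting dQ/dM = 0 gives M = 36.449 / 0.3438 = 106.02.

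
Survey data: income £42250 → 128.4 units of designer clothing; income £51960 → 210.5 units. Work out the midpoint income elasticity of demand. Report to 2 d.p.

ΔQ = 210.5 − 128.4 = 82.1; midpoint Q̄ = (128.4 + 210.5)/2 = 169.45.
ΔI = 51960 − 42250 = 9710; midpoint Ī = (42250 + 51960)/2 = 47105.
η = (ΔQ/Q̄) ÷ (ΔI/Ī) = (82.1/169.45) ÷ (9710/47105) = 2.35.

2.35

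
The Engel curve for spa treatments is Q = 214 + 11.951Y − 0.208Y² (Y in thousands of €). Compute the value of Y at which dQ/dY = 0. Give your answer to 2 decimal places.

dQ/dY = 11.951 − 0.416Y.
The good is inferior where dQ/dY < 0. Setting dQ/dY = 0 gives Y = 11.951 / 0.416 = 28.73.

28.73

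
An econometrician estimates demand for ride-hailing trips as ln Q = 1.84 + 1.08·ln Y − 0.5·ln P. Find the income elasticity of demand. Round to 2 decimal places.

1.08

In a log-linear demand, the coefficient on ln Y is the income elasticity.
So η = 1.08.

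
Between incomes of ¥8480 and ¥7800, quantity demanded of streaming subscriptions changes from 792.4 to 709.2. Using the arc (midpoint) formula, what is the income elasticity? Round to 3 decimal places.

1.327

ΔQ = 709.2 − 792.4 = -83.2; midpoint Q̄ = (792.4 + 709.2)/2 = 750.8.
ΔI = 7800 − 8480 = -680; midpoint Ī = (8480 + 7800)/2 = 8140.
η = (ΔQ/Q̄) ÷ (ΔI/Ī) = (-83.2/750.8) ÷ (-680/8140) = 1.327.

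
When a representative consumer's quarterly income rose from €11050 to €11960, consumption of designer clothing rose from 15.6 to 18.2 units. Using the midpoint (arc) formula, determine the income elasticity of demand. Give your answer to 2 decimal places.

1.95

ΔQ = 18.2 − 15.6 = 2.6; midpoint Q̄ = (15.6 + 18.2)/2 = 16.9.
ΔI = 11960 − 11050 = 910; midpoint Ī = (11050 + 11960)/2 = 11505.
η = (ΔQ/Q̄) ÷ (ΔI/Ī) = (2.6/16.9) ÷ (910/11505) = 1.95.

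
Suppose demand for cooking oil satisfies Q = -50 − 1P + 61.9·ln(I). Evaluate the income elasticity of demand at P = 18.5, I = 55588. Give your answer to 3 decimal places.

At P = 18.5, I = 55588: Q = 607.802.
Holding P constant, ∂Q/∂I = 61.9/I = 0.00111355.
η_I = (∂Q/∂I)·(I/Q) = 0.00111355 × (55588/607.802) = 0.102.

0.102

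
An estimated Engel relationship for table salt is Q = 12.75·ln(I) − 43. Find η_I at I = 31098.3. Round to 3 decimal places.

0.143

At I = 31098.3: Q = 88.898.
dQ/dI = 12.75/I = 0.00040999 at this income.
η = (dQ/dI)·(I/Q) = 0.00040999 × (31098.3/88.898) = 0.143.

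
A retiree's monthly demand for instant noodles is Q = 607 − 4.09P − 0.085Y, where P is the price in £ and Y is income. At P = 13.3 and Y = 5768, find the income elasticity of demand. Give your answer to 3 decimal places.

-7.867

At P = 13.3, Y = 5768: Q = 62.323.
Holding P constant, ∂Q/∂Y = −0.085.
η_Y = (∂Q/∂Y)·(Y/Q) = -0.085 × (5768/62.323) = -7.867.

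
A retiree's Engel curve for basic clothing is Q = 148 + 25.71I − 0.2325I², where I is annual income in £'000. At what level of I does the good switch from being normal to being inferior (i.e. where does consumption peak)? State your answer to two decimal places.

dQ/dI = 25.71 − 0.465I.
The good is inferior where dQ/dI < 0. Setting dQ/dI = 0 gives I = 25.71 / 0.465 = 55.29.

55.29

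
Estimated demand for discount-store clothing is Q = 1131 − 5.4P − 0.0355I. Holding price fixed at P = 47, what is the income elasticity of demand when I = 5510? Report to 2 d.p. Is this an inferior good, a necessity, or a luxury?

At P = 47, I = 5510: Q = 681.595.
Holding P constant, ∂Q/∂I = −0.0355.
η_I = (∂Q/∂I)·(I/Q) = -0.0355 × (5510/681.595) = -0.29.
Since η < 0, this is an inferior good.

-0.29 (inferior good)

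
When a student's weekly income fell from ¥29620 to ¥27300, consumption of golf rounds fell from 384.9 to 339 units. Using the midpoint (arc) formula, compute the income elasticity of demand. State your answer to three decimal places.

ΔQ = 339 − 384.9 = -45.9; midpoint Q̄ = (384.9 + 339)/2 = 361.95.
ΔI = 27300 − 29620 = -2320; midpoint Ī = (29620 + 27300)/2 = 28460.
η = (ΔQ/Q̄) ÷ (ΔI/Ī) = (-45.9/361.95) ÷ (-2320/28460) = 1.556.

1.556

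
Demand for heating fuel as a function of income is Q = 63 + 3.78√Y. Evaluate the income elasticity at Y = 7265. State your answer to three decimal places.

At Y = 7265: Q = 385.188.
dQ/dY = 3.78/(2√Y) = 0.022174 at this income.
η = (dQ/dY)·(Y/Q) = 0.022174 × (7265/385.188) = 0.418.

0.418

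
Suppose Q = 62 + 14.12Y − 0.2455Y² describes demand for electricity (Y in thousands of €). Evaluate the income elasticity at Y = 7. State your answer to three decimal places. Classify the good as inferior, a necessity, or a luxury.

At Y = 7: Q = 148.8105.
dQ/dY = 14.12 − 0.491Y = 10.68300.
η = (dQ/dY)·(Y/Q) = 10.68300 × (7/148.8105) = 0.503.
0 < η < 1 ⇒ necessity.

0.503 (necessity)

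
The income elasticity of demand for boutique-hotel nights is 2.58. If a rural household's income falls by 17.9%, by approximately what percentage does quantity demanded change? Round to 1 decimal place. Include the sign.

%ΔQ ≈ η × %ΔI = 2.58 × (-17.9%) = -46.2%.

-46.2%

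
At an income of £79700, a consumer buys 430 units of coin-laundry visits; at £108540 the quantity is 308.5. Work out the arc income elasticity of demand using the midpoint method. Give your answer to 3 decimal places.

ΔQ = 308.5 − 430 = -121.5; midpoint Q̄ = (430 + 308.5)/2 = 369.25.
ΔI = 108540 − 79700 = 28840; midpoint Ī = (79700 + 108540)/2 = 94120.
η = (ΔQ/Q̄) ÷ (ΔI/Ī) = (-121.5/369.25) ÷ (28840/94120) = -1.074.

-1.074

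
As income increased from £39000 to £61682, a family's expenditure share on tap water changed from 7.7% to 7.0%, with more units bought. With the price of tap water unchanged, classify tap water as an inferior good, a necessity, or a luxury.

necessity

Quantity rises but the budget share falls as income rises, so 0 < η < 1.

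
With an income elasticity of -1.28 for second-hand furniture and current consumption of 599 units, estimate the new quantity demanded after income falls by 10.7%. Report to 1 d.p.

%ΔQ ≈ η × %ΔI = -1.28 × (-10.7%) = 13.696%.
New Q ≈ 599 × (1 + 0.13696) = 681.0.

681.0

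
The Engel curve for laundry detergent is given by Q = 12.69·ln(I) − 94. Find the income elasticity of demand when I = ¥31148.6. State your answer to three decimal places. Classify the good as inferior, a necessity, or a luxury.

At I = 31148.6: Q = 37.297.
dQ/dI = 12.69/I = 0.000407402 at this income.
η = (dQ/dI)·(I/Q) = 0.000407402 × (31148.6/37.297) = 0.340.
Since 0 < η < 1, the good is a necessity.

0.340 (necessity)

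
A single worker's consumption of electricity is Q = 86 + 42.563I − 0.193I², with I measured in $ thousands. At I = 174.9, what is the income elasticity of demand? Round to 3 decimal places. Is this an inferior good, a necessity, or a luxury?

At I = 174.9: Q = 1626.3968.
dQ/dI = 42.563 − 0.386I = -24.94840.
η = (dQ/dI)·(I/Q) = -24.94840 × (174.9/1626.3968) = -2.683.
η < 0 ⇒ inferior good.

-2.683 (inferior good)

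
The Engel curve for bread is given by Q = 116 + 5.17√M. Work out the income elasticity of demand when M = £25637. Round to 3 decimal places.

0.439

At M = 25637: Q = 943.798.
dQ/dM = 5.17/(2√M) = 0.0161446 at this income.
η = (dQ/dM)·(M/Q) = 0.0161446 × (25637/943.798) = 0.439.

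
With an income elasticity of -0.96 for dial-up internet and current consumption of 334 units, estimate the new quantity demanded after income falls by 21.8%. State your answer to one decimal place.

403.9

%ΔQ ≈ η × %ΔI = -0.96 × (-21.8%) = 20.928%.
New Q ≈ 334 × (1 + 0.20928) = 403.9.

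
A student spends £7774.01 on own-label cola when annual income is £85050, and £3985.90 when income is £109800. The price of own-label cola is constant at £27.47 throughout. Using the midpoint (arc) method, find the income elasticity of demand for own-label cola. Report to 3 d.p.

With a constant price, Q₁ = 7774.01/27.47 = 283.000 and Q₂ = 3985.90/27.47 = 145.100 (equivalently, work directly with expenditure since P cancels).
Midpoint %ΔQ = (3985.90 − 7774.01)/5879.96 = -0.64424; midpoint %ΔI = (109800 − 85050)/97425 = 0.25404.
η = -0.64424 / 0.25404 = -2.536.

-2.536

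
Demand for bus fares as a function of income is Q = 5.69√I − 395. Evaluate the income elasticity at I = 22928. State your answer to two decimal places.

0.92

At I = 22928: Q = 466.579.
dQ/dI = 5.69/(2√I) = 0.0187888 at this income.
η = (dQ/dI)·(I/Q) = 0.0187888 × (22928/466.579) = 0.92.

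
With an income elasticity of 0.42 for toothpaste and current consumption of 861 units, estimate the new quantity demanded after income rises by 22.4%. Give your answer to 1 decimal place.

%ΔQ ≈ η × %ΔI = 0.42 × 22.4% = 9.408%.
New Q ≈ 861 × (1 + 0.09408) = 942.0.

942.0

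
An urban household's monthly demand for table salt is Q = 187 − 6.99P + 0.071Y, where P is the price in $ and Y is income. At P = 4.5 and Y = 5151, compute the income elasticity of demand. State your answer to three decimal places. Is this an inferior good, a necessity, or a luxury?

At P = 4.5, Y = 5151: Q = 521.266.
Holding P constant, ∂Q/∂Y = 0.071.
η_Y = (∂Q/∂Y)·(Y/Q) = 0.071 × (5151/521.266) = 0.702.
Since 0 < η < 1, this is a necessity.

0.702 (necessity)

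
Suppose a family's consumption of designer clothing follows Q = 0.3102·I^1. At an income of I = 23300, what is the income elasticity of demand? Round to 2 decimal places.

For Q = A·I^β the income elasticity is constant and equal to β.
Here β = 1, so η = 1.00.

1.00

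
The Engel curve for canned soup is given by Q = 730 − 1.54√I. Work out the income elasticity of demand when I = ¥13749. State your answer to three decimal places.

At I = 13749: Q = 549.426.
dQ/dI = -1.54/(2√I) = -0.00656682 at this income.
η = (dQ/dI)·(I/Q) = -0.00656682 × (13749/549.426) = -0.164.

-0.164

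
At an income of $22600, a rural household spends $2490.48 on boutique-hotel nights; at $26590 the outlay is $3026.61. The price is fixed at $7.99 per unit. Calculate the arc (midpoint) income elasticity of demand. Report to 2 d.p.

1.20

With a constant price, Q₁ = 2490.48/7.99 = 311.700 and Q₂ = 3026.61/7.99 = 378.800 (equivalently, work directly with expenditure since P cancels).
Midpoint %ΔQ = (3026.61 − 2490.48)/2758.55 = 0.19435; midpoint %ΔI = (26590 − 22600)/24595 = 0.16223.
η = 0.19435 / 0.16223 = 1.20.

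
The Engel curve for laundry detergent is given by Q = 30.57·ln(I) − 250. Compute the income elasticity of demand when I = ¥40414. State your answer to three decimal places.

0.412

At I = 40414: Q = 74.254.
dQ/dI = 30.57/I = 0.000756421 at this income.
η = (dQ/dI)·(I/Q) = 0.000756421 × (40414/74.254) = 0.412.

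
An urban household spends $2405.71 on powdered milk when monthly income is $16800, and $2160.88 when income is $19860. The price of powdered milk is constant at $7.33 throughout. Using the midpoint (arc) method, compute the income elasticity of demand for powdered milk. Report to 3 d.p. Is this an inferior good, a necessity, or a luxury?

-0.642 (inferior good)

With a constant price, Q₁ = 2405.71/7.33 = 328.201 and Q₂ = 2160.88/7.33 = 294.799 (equivalently, work directly with expenditure since P cancels).
Midpoint %ΔQ = (2160.88 − 2405.71)/2283.30 = -0.10723; midpoint %ΔI = (19860 − 16800)/18330 = 0.16694.
η = -0.10723 / 0.16694 = -0.642.
η < 0 ⇒ inferior good.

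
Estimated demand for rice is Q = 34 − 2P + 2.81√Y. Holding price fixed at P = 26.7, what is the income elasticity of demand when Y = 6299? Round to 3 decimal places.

At P = 26.7, Y = 6299: Q = 203.619.
Holding P constant, ∂Q/∂Y = 2.81/(2√Y) = 0.0177027.
η_Y = (∂Q/∂Y)·(Y/Q) = 0.0177027 × (6299/203.619) = 0.548.

0.548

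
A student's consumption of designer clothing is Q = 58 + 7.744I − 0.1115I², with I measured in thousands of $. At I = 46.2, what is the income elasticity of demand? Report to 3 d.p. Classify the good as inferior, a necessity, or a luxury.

-0.665 (inferior good)

At I = 46.2: Q = 177.7827.
dQ/dI = 7.744 − 0.223I = -2.55860.
η = (dQ/dI)·(I/Q) = -2.55860 × (46.2/177.7827) = -0.665.
η < 0 ⇒ inferior good.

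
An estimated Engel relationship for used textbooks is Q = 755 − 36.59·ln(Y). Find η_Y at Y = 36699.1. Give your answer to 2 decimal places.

-0.10

At Y = 36699.1: Q = 370.421.
dQ/dY = -36.59/Y = -0.000997027 at this income.
η = (dQ/dY)·(Y/Q) = -0.000997027 × (36699.1/370.421) = -0.10.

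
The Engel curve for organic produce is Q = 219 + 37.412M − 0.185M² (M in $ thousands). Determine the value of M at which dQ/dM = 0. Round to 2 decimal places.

101.11

dQ/dM = 37.412 − 0.37M.
The good is inferior where dQ/dM < 0. Setting dQ/dM = 0 gives M = 37.412 / 0.37 = 101.11.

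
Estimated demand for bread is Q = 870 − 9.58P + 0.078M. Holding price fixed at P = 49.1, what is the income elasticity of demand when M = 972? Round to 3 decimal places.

At P = 49.1, M = 972: Q = 475.438.
Holding P constant, ∂Q/∂M = 0.078.
η_M = (∂Q/∂M)·(M/Q) = 0.078 × (972/475.438) = 0.159.

0.159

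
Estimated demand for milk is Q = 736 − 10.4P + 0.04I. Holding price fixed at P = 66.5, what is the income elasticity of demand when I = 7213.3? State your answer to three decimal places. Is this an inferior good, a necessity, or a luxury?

0.867 (necessity)

At P = 66.5, I = 7213.3: Q = 332.932.
Holding P constant, ∂Q/∂I = 0.04.
η_I = (∂Q/∂I)·(I/Q) = 0.04 × (7213.3/332.932) = 0.867.
Since 0 < η < 1, this is a necessity.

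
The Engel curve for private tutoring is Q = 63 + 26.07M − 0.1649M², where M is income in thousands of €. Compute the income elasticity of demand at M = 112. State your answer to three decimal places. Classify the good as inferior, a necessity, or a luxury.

-1.331 (inferior good)

At M = 112: Q = 914.3344.
dQ/dM = 26.07 − 0.3298M = -10.86760.
η = (dQ/dM)·(M/Q) = -10.86760 × (112/914.3344) = -1.331.
η < 0 ⇒ inferior good.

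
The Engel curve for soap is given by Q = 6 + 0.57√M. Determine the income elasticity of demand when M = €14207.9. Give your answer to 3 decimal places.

At M = 14207.9: Q = 73.942.
dQ/dM = 0.57/(2√M) = 0.002391 at this income.
η = (dQ/dM)·(M/Q) = 0.002391 × (14207.9/73.942) = 0.459.

0.459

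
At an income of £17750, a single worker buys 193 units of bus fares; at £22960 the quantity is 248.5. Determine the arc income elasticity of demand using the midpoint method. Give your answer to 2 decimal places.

0.98

ΔQ = 248.5 − 193 = 55.5; midpoint Q̄ = (193 + 248.5)/2 = 220.75.
ΔI = 22960 − 17750 = 5210; midpoint Ī = (17750 + 22960)/2 = 20355.
η = (ΔQ/Q̄) ÷ (ΔI/Ī) = (55.5/220.75) ÷ (5210/20355) = 0.98.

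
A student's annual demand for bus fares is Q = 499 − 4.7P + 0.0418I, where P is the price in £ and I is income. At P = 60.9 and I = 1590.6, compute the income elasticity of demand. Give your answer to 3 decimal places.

0.238

At P = 60.9, I = 1590.6: Q = 279.257.
Holding P constant, ∂Q/∂I = 0.0418.
η_I = (∂Q/∂I)·(I/Q) = 0.0418 × (1590.6/279.257) = 0.238.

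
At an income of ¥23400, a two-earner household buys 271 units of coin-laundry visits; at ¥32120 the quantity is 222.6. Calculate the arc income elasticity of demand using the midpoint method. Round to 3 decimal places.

-0.624

ΔQ = 222.6 − 271 = -48.4; midpoint Q̄ = (271 + 222.6)/2 = 246.8.
ΔI = 32120 − 23400 = 8720; midpoint Ī = (23400 + 32120)/2 = 27760.
η = (ΔQ/Q̄) ÷ (ΔI/Ī) = (-48.4/246.8) ÷ (8720/27760) = -0.624.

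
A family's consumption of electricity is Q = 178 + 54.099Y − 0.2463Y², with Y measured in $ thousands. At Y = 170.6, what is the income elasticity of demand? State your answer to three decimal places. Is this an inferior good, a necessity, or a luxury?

-2.281 (inferior good)

At Y = 170.6: Q = 2238.8855.
dQ/dY = 54.099 − 0.4926Y = -29.93856.
η = (dQ/dY)·(Y/Q) = -29.93856 × (170.6/2238.8855) = -2.281.
η < 0 ⇒ inferior good.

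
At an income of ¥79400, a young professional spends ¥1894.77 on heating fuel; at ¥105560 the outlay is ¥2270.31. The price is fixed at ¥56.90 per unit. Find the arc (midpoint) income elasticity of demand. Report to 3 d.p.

0.637

With a constant price, Q₁ = 1894.77/56.90 = 33.300 and Q₂ = 2270.31/56.90 = 39.900 (equivalently, work directly with expenditure since P cancels).
Midpoint %ΔQ = (2270.31 − 1894.77)/2082.54 = 0.18033; midpoint %ΔI = (105560 − 79400)/92480 = 0.28287.
η = 0.18033 / 0.28287 = 0.637.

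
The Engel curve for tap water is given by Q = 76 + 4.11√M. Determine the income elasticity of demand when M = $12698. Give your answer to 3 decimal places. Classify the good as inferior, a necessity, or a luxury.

At M = 12698: Q = 539.137.
dQ/dM = 4.11/(2√M) = 0.0182366 at this income.
η = (dQ/dM)·(M/Q) = 0.0182366 × (12698/539.137) = 0.430.
Since 0 < η < 1, the good is a necessity.

0.430 (necessity)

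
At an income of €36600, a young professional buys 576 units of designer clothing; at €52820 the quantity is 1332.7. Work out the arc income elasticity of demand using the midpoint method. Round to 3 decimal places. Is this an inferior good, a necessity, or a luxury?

ΔQ = 1332.7 − 576 = 756.7; midpoint Q̄ = (576 + 1332.7)/2 = 954.35.
ΔI = 52820 − 36600 = 16220; midpoint Ī = (36600 + 52820)/2 = 44710.
η = (ΔQ/Q̄) ÷ (ΔI/Ī) = (756.7/954.35) ÷ (16220/44710) = 2.186.
η > 1 ⇒ luxury.

2.186 (luxury)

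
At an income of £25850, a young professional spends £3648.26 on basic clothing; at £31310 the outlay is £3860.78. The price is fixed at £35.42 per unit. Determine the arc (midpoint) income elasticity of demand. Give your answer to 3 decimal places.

With a constant price, Q₁ = 3648.26/35.42 = 103.000 and Q₂ = 3860.78/35.42 = 109.000 (equivalently, work directly with expenditure since P cancels).
Midpoint %ΔQ = (3860.78 − 3648.26)/3754.52 = 0.05660; midpoint %ΔI = (31310 − 25850)/28580 = 0.19104.
η = 0.05660 / 0.19104 = 0.296.

0.296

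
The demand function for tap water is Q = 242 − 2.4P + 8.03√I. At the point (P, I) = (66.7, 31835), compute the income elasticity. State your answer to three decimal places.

0.473

At P = 66.7, I = 31835: Q = 1514.662.
Holding P constant, ∂Q/∂I = 8.03/(2√I) = 0.0225026.
η_I = (∂Q/∂I)·(I/Q) = 0.0225026 × (31835/1514.662) = 0.473.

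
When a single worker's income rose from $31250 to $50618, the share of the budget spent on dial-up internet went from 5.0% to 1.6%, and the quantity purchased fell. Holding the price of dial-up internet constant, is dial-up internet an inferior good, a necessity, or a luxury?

Quantity demanded falls as income rises, so η < 0.

inferior good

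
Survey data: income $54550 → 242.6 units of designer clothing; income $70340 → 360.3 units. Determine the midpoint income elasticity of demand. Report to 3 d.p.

ΔQ = 360.3 − 242.6 = 117.7; midpoint Q̄ = (242.6 + 360.3)/2 = 301.45.
ΔI = 70340 − 54550 = 15790; midpoint Ī = (54550 + 70340)/2 = 62445.
η = (ΔQ/Q̄) ÷ (ΔI/Ī) = (117.7/301.45) ÷ (15790/62445) = 1.544.

1.544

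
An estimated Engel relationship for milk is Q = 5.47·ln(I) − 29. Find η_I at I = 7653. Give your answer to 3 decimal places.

0.275

At I = 7653: Q = 19.917.
dQ/dI = 5.47/I = 0.000714752 at this income.
η = (dQ/dI)·(I/Q) = 0.000714752 × (7653/19.917) = 0.275.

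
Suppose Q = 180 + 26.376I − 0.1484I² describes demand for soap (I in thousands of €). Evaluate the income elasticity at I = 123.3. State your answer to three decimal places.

At I = 123.3: Q = 1176.0519.
dQ/dI = 26.376 − 0.2968I = -10.21944.
η = (dQ/dI)·(I/Q) = -10.21944 × (123.3/1176.0519) = -1.071.

-1.071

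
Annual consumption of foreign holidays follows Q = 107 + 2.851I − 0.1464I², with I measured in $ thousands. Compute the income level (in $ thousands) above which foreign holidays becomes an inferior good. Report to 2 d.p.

9.74

dQ/dI = 2.851 − 0.2928I.
The good is inferior where dQ/dI < 0. Setting dQ/dI = 0 gives I = 2.851 / 0.2928 = 9.74.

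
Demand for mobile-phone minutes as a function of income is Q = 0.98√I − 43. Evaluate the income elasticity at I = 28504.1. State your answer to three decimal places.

0.676

At I = 28504.1: Q = 122.455.
dQ/dI = 0.98/(2√I) = 0.0029023 at this income.
η = (dQ/dI)·(I/Q) = 0.0029023 × (28504.1/122.455) = 0.676.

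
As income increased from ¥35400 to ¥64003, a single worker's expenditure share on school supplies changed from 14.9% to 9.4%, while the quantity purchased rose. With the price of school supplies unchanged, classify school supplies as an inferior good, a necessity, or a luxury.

Quantity rises but the budget share falls as income rises, so 0 < η < 1.

necessity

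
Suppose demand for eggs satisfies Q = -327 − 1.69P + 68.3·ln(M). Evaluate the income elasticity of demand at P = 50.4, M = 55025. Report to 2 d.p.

0.20

At P = 50.4, M = 55025: Q = 333.356.
Holding P constant, ∂Q/∂M = 68.3/M = 0.00124125.
η_M = (∂Q/∂M)·(M/Q) = 0.00124125 × (55025/333.356) = 0.20.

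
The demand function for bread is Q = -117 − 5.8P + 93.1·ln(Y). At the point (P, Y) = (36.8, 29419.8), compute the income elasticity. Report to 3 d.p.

At P = 36.8, Y = 29419.8: Q = 627.505.
Holding P constant, ∂Q/∂Y = 93.1/Y = 0.00316454.
η_Y = (∂Q/∂Y)·(Y/Q) = 0.00316454 × (29419.8/627.505) = 0.148.

0.148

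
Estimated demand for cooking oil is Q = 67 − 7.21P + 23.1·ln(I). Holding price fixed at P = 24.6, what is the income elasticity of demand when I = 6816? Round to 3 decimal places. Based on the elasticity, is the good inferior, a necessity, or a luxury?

0.247 (necessity)

At P = 24.6, I = 6816: Q = 93.538.
Holding P constant, ∂Q/∂I = 23.1/I = 0.00338908.
η_I = (∂Q/∂I)·(I/Q) = 0.00338908 × (6816/93.538) = 0.247.
Since 0 < η < 1, this is a necessity.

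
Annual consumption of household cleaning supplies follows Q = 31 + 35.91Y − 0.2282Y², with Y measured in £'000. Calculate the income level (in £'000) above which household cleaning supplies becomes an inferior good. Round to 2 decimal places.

78.68

dQ/dY = 35.91 − 0.4564Y.
The good is inferior where dQ/dY < 0. Setting dQ/dY = 0 gives Y = 35.91 / 0.4564 = 78.68.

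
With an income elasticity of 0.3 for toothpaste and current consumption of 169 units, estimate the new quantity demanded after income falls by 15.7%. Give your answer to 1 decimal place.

161.0

%ΔQ ≈ η × %ΔI = 0.3 × (-15.7%) = -4.71%.
New Q ≈ 169 × (1 − 0.0471) = 161.0.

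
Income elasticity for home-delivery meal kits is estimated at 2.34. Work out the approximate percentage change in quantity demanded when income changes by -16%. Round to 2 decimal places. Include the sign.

-37.44%

%ΔQ ≈ η × %ΔI = 2.34 × (-16%) = -37.44%.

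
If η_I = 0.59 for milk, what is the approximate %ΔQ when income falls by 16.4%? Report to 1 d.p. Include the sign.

%ΔQ ≈ η × %ΔI = 0.59 × (-16.4%) = -9.7%.

-9.7%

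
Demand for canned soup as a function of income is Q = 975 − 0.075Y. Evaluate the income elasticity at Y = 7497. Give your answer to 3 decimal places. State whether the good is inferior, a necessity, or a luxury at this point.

At Y = 7497: Q = 412.725.
dQ/dY = −0.075.
η = (dQ/dY)·(Y/Q) = -0.075 × (7497/412.725) = -1.362.
Since η < 0, the good is an inferior good.

-1.362 (inferior good)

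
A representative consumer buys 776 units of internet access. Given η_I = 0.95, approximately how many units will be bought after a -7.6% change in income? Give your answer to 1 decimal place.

720.0

%ΔQ ≈ η × %ΔI = 0.95 × (-7.6%) = -7.22%.
New Q ≈ 776 × (1 − 0.0722) = 720.0.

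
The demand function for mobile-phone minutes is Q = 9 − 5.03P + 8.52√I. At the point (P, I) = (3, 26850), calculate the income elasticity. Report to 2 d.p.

0.50

At P = 3, I = 26850: Q = 1389.995.
Holding P constant, ∂Q/∂I = 8.52/(2√I) = 0.0259979.
η_I = (∂Q/∂I)·(I/Q) = 0.0259979 × (26850/1389.995) = 0.50.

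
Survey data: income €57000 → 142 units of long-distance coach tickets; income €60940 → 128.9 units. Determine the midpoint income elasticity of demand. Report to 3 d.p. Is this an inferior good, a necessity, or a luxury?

-1.448 (inferior good)

ΔQ = 128.9 − 142 = -13.1; midpoint Q̄ = (142 + 128.9)/2 = 135.45.
ΔI = 60940 − 57000 = 3940; midpoint Ī = (57000 + 60940)/2 = 58970.
η = (ΔQ/Q̄) ÷ (ΔI/Ī) = (-13.1/135.45) ÷ (3940/58970) = -1.448.
η < 0 ⇒ inferior good.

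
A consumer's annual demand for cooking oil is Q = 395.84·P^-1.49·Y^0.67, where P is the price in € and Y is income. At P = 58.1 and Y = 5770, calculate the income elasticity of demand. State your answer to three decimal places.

For a multiplicative demand Q = A·P^α·Y^β, the income elasticity is β everywhere.
Here β = 0.67, so η = 0.670.

0.670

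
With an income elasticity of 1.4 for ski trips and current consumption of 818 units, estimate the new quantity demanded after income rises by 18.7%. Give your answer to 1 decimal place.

%ΔQ ≈ η × %ΔI = 1.4 × 18.7% = 26.18%.
New Q ≈ 818 × (1 + 0.2618) = 1032.2.

1032.2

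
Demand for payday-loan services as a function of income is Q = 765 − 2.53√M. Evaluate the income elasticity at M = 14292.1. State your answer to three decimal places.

At M = 14292.1: Q = 462.540.
dQ/dM = -2.53/(2√M) = -0.0105814 at this income.
η = (dQ/dM)·(M/Q) = -0.0105814 × (14292.1/462.540) = -0.327.

-0.327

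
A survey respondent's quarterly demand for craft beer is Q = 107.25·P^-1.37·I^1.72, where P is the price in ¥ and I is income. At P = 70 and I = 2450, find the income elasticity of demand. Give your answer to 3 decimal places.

1.720

For a multiplicative demand Q = A·P^α·I^β, the income elasticity is β everywhere.
Here β = 1.72, so η = 1.720.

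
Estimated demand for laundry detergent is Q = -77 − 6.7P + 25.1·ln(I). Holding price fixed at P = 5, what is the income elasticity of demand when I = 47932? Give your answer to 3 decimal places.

At P = 5, I = 47932: Q = 160.016.
Holding P constant, ∂Q/∂I = 25.1/I = 0.000523659.
η_I = (∂Q/∂I)·(I/Q) = 0.000523659 × (47932/160.016) = 0.157.

0.157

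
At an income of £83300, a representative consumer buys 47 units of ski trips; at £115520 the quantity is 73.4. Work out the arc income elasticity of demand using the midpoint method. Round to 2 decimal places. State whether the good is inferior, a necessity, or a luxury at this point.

ΔQ = 73.4 − 47 = 26.4; midpoint Q̄ = (47 + 73.4)/2 = 60.2.
ΔI = 115520 − 83300 = 32220; midpoint Ī = (83300 + 115520)/2 = 99410.
η = (ΔQ/Q̄) ÷ (ΔI/Ī) = (26.4/60.2) ÷ (32220/99410) = 1.35.
η > 1 ⇒ luxury.

1.35 (luxury)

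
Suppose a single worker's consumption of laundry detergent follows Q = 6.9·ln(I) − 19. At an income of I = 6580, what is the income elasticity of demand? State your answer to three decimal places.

0.166

At I = 6580: Q = 41.663.
dQ/dI = 6.9/I = 0.00104863 at this income.
η = (dQ/dI)·(I/Q) = 0.00104863 × (6580/41.663) = 0.166.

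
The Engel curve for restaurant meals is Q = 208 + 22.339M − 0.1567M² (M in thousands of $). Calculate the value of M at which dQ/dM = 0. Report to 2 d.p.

71.28

dQ/dM = 22.339 − 0.3134M.
The good is inferior where dQ/dM < 0. Setting dQ/dM = 0 gives M = 22.339 / 0.3134 = 71.28.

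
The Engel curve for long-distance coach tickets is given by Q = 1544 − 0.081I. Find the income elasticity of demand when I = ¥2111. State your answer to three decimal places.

At I = 2111: Q = 1373.009.
dQ/dI = −0.081.
η = (dQ/dI)·(I/Q) = -0.081 × (2111/1373.009) = -0.125.

-0.125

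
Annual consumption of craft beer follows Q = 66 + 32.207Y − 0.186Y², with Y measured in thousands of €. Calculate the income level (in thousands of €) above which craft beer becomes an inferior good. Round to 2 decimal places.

86.58

dQ/dY = 32.207 − 0.372Y.
The good is inferior where dQ/dY < 0. Setting dQ/dY = 0 gives Y = 32.207 / 0.372 = 86.58.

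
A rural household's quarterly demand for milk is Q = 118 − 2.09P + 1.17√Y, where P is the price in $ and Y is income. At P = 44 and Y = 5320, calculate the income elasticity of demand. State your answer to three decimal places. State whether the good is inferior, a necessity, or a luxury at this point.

0.383 (necessity)

At P = 44, Y = 5320: Q = 111.378.
Holding P constant, ∂Q/∂Y = 1.17/(2√Y) = 0.00802047.
η_Y = (∂Q/∂Y)·(Y/Q) = 0.00802047 × (5320/111.378) = 0.383.
Since 0 < η < 1, this is a necessity.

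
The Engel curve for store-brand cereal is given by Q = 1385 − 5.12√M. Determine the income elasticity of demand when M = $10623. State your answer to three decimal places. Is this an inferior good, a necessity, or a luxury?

-0.308 (inferior good)

At M = 10623: Q = 857.292.
dQ/dM = -5.12/(2√M) = -0.024838 at this income.
η = (dQ/dM)·(M/Q) = -0.024838 × (10623/857.292) = -0.308.
Since η < 0, the good is an inferior good.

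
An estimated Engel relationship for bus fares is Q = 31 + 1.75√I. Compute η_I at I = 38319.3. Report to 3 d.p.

At I = 38319.3: Q = 373.568.
dQ/dI = 1.75/(2√I) = 0.00446992 at this income.
η = (dQ/dI)·(I/Q) = 0.00446992 × (38319.3/373.568) = 0.459.

0.459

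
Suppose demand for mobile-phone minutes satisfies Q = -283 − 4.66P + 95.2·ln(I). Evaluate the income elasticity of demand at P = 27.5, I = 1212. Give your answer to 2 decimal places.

0.36

At P = 27.5, I = 1212: Q = 264.773.
Holding P constant, ∂Q/∂I = 95.2/I = 0.0785479.
η_I = (∂Q/∂I)·(I/Q) = 0.0785479 × (1212/264.773) = 0.36.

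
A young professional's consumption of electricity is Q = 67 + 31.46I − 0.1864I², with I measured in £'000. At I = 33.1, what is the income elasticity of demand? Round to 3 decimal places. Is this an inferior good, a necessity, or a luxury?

At I = 33.1: Q = 904.1043.
dQ/dI = 31.46 − 0.3728I = 19.12032.
η = (dQ/dI)·(I/Q) = 19.12032 × (33.1/904.1043) = 0.700.
0 < η < 1 ⇒ necessity.

0.700 (necessity)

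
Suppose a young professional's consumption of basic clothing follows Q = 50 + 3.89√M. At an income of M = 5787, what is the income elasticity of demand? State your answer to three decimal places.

At M = 5787: Q = 345.921.
dQ/dM = 3.89/(2√M) = 0.0255678 at this income.
η = (dQ/dM)·(M/Q) = 0.0255678 × (5787/345.921) = 0.428.

0.428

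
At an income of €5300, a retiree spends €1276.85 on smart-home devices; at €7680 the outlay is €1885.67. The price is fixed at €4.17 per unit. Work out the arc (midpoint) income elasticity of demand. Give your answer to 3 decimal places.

1.050

With a constant price, Q₁ = 1276.85/4.17 = 306.199 and Q₂ = 1885.67/4.17 = 452.199 (equivalently, work directly with expenditure since P cancels).
Midpoint %ΔQ = (1885.67 − 1276.85)/1581.26 = 0.38502; midpoint %ΔI = (7680 − 5300)/6490 = 0.36672.
η = 0.38502 / 0.36672 = 1.050.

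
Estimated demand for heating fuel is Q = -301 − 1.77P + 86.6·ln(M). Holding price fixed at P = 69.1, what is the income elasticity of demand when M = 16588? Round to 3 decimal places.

At P = 69.1, M = 16588: Q = 418.136.
Holding P constant, ∂Q/∂M = 86.6/M = 0.00522064.
η_M = (∂Q/∂M)·(M/Q) = 0.00522064 × (16588/418.136) = 0.207.

0.207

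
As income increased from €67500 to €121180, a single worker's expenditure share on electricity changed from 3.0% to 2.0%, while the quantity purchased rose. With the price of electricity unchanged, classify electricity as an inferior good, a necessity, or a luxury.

necessity

Quantity rises but the budget share falls as income rises, so 0 < η < 1.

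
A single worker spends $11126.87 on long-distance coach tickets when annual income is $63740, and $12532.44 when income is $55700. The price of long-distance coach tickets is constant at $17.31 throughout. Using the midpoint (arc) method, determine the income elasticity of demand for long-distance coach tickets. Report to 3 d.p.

-0.883

With a constant price, Q₁ = 11126.87/17.31 = 642.800 and Q₂ = 12532.44/17.31 = 724.000 (equivalently, work directly with expenditure since P cancels).
Midpoint %ΔQ = (12532.44 − 11126.87)/11829.66 = 0.11882; midpoint %ΔI = (55700 − 63740)/59720 = -0.13463.
η = 0.11882 / -0.13463 = -0.883.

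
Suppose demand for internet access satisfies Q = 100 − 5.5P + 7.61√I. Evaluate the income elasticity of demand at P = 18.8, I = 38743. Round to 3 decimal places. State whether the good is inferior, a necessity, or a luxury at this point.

At P = 18.8, I = 38743: Q = 1494.495.
Holding P constant, ∂Q/∂I = 7.61/(2√I) = 0.0193312.
η_I = (∂Q/∂I)·(I/Q) = 0.0193312 × (38743/1494.495) = 0.501.
Since 0 < η < 1, this is a necessity.

0.501 (necessity)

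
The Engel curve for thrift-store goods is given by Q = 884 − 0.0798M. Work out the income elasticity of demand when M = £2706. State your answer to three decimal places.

-0.323

At M = 2706: Q = 668.061.
dQ/dM = −0.0798.
η = (dQ/dM)·(M/Q) = -0.0798 × (2706/668.061) = -0.323.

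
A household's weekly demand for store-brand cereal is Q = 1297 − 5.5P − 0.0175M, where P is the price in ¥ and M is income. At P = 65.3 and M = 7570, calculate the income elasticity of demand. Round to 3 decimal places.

-0.164

At P = 65.3, M = 7570: Q = 805.375.
Holding P constant, ∂Q/∂M = −0.0175.
η_M = (∂Q/∂M)·(M/Q) = -0.0175 × (7570/805.375) = -0.164.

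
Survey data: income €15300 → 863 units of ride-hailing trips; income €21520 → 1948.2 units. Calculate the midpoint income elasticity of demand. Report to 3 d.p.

2.285

ΔQ = 1948.2 − 863 = 1085.2; midpoint Q̄ = (863 + 1948.2)/2 = 1405.6.
ΔI = 21520 − 15300 = 6220; midpoint Ī = (15300 + 21520)/2 = 18410.
η = (ΔQ/Q̄) ÷ (ΔI/Ī) = (1085.2/1405.6) ÷ (6220/18410) = 2.285.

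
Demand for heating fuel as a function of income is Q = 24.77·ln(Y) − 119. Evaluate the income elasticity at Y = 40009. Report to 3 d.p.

0.173

At Y = 40009: Q = 143.484.
dQ/dY = 24.77/Y = 0.000619111 at this income.
η = (dQ/dY)·(Y/Q) = 0.000619111 × (40009/143.484) = 0.173.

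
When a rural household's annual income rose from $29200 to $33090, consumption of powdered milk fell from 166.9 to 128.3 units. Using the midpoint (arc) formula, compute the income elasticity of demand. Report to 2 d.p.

ΔQ = 128.3 − 166.9 = -38.6; midpoint Q̄ = (166.9 + 128.3)/2 = 147.6.
ΔI = 33090 − 29200 = 3890; midpoint Ī = (29200 + 33090)/2 = 31145.
η = (ΔQ/Q̄) ÷ (ΔI/Ī) = (-38.6/147.6) ÷ (3890/31145) = -2.09.

-2.09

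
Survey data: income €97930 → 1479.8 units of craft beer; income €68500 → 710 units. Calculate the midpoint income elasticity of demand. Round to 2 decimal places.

1.99

ΔQ = 710 − 1479.8 = -769.8; midpoint Q̄ = (1479.8 + 710)/2 = 1094.9.
ΔI = 68500 − 97930 = -29430; midpoint Ī = (97930 + 68500)/2 = 83215.
η = (ΔQ/Q̄) ÷ (ΔI/Ī) = (-769.8/1094.9) ÷ (-29430/83215) = 1.99.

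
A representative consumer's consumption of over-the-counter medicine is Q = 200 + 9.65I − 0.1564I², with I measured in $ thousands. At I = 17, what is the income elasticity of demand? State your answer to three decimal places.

0.231

At I = 17: Q = 318.8504.
dQ/dI = 9.65 − 0.3128I = 4.33240.
η = (dQ/dI)·(I/Q) = 4.33240 × (17/318.8504) = 0.231.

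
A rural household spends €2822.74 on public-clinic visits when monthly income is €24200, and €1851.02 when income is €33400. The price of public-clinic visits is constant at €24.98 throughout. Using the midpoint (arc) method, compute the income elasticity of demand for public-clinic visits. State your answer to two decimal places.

With a constant price, Q₁ = 2822.74/24.98 = 113.000 and Q₂ = 1851.02/24.98 = 74.100 (equivalently, work directly with expenditure since P cancels).
Midpoint %ΔQ = (1851.02 − 2822.74)/2336.88 = -0.41582; midpoint %ΔI = (33400 − 24200)/28800 = 0.31944.
η = -0.41582 / 0.31944 = -1.30.

-1.30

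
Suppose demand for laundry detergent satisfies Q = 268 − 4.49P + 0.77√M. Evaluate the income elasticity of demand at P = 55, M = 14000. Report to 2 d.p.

At P = 55, M = 14000: Q = 112.158.
Holding P constant, ∂Q/∂M = 0.77/(2√M) = 0.00325384.
η_M = (∂Q/∂M)·(M/Q) = 0.00325384 × (14000/112.158) = 0.41.

0.41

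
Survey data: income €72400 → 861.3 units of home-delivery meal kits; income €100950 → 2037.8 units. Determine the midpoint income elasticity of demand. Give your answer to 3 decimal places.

2.464

ΔQ = 2037.8 − 861.3 = 1176.5; midpoint Q̄ = (861.3 + 2037.8)/2 = 1449.55.
ΔI = 100950 − 72400 = 28550; midpoint Ī = (72400 + 100950)/2 = 86675.
η = (ΔQ/Q̄) ÷ (ΔI/Ī) = (1176.5/1449.55) ÷ (28550/86675) = 2.464.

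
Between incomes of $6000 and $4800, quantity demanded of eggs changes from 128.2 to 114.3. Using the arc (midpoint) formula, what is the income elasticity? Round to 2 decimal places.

ΔQ = 114.3 − 128.2 = -13.9; midpoint Q̄ = (128.2 + 114.3)/2 = 121.25.
ΔI = 4800 − 6000 = -1200; midpoint Ī = (6000 + 4800)/2 = 5400.
η = (ΔQ/Q̄) ÷ (ΔI/Ī) = (-13.9/121.25) ÷ (-1200/5400) = 0.52.

0.52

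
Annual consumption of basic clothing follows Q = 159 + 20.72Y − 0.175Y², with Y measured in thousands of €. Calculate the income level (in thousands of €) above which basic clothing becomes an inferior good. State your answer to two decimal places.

59.20

dQ/dY = 20.72 − 0.35Y.
The good is inferior where dQ/dY < 0. Setting dQ/dY = 0 gives Y = 20.72 / 0.35 = 59.20.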